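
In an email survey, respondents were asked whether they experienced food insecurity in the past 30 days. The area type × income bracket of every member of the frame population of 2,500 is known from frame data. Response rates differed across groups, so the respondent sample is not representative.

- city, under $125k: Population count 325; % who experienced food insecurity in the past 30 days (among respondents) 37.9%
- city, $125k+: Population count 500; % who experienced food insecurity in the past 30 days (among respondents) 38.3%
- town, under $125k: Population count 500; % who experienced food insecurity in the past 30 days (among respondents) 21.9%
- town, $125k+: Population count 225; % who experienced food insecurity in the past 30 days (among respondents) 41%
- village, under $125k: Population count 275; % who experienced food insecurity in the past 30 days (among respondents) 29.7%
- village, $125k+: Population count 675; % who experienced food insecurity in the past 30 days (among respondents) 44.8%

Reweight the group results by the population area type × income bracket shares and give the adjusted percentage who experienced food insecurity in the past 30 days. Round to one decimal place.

Post-stratification weights by population share, not respondent share:
  city, under $125k: (325/2,500) × 37.9 = 4.927
  city, $125k+: (500/2,500) × 38.3 = 7.66
  town, under $125k: (500/2,500) × 21.9 = 4.38
  town, $125k+: (225/2,500) × 41 = 3.69
  village, under $125k: (275/2,500) × 29.7 = 3.267
  village, $125k+: (675/2,500) × 44.8 = 12.096
Post-stratified estimate = 36.02 → 36.0%.

36.0%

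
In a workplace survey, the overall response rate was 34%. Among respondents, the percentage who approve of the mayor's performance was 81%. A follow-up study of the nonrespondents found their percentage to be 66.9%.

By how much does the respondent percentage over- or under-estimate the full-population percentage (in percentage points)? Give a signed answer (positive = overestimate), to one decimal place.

Nonresponse fraction = 1 − 0.34 = 0.66.
Bias = (nonresponse fraction) × (respondent percentage − nonrespondent percentage)
     = 0.66 × (81 − 66.9) = 0.66 × 14.1 = 9.306.

+9.3 percentage points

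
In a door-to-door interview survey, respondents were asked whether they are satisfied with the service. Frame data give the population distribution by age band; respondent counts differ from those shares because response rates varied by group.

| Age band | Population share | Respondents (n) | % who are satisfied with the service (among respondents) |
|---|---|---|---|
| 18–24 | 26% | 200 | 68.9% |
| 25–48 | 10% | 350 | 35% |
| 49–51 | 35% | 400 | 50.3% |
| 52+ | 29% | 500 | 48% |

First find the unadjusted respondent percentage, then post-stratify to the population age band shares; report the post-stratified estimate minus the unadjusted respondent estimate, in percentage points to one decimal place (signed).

+4.6 percentage points

Without adjustment, the pooled respondent share is:
  (200/1450)×68.9 + (350/1450)×35 + (400/1450)×50.3 + (500/1450)×48 = 48.3793%
Post-stratifying to population shares instead:
  0.26×68.9 + 0.1×35 + 0.35×50.3 + 0.29×48 = 52.939%
Difference = 52.939 − 48.3793 = 4.5597 pp.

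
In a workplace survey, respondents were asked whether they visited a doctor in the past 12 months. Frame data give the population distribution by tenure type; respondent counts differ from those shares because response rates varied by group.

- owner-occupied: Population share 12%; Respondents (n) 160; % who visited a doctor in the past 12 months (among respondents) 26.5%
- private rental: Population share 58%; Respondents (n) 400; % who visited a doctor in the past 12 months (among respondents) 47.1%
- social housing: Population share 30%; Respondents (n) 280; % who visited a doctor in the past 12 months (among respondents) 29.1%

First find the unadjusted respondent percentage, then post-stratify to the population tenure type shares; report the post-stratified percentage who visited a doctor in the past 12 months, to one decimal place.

Unadjusted (pooled respondent) estimate weights by respondent counts:
  (160/840)×26.5 + (400/840)×47.1 + (280/840)×29.1 = 37.1762%
Post-stratifying to population shares instead:
  0.12×26.5 + 0.58×47.1 + 0.3×29.1 = 39.228%

39.2%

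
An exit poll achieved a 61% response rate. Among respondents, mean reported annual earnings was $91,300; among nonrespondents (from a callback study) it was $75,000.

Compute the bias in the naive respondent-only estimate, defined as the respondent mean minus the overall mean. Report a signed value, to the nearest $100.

Nonresponse fraction = 1 − 0.61 = 0.39.
Bias = (nonresponse fraction) × (respondent mean − nonrespondent mean)
     = 0.39 × (91,300 − 75,000) = 0.39 × 16,300 = 6357.

+$6,400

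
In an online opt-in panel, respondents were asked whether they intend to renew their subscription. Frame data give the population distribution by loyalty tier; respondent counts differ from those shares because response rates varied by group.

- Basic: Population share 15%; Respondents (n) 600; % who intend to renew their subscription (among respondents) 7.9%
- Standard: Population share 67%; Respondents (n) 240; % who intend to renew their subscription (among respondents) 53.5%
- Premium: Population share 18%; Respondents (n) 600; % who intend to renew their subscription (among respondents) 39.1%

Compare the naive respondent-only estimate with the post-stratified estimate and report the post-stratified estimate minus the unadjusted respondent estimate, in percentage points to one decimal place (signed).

Naive respondent-only estimate (weights = respondent counts):
  (600/1440)×7.9 + (240/1440)×53.5 + (600/1440)×39.1 = 28.5%
Reweighting by population loyalty tier shares:
  0.15×7.9 + 0.67×53.5 + 0.18×39.1 = 44.068%
Difference = 44.068 − 28.5 = 15.568 pp.

+15.6 percentage points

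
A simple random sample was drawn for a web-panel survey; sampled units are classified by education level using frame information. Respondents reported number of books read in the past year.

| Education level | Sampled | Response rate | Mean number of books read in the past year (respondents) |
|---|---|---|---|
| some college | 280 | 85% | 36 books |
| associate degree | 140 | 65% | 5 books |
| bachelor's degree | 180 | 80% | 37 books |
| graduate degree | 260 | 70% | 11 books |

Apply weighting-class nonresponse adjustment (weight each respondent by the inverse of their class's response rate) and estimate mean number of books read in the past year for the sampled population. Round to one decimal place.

With weight = n_sampled/n_responded per class, the weighted class total is n_sampled:
  some college: 280 × 36 = 10,080
  associate degree: 140 × 5 = 700
  bachelor's degree: 180 × 37 = 6660
  graduate degree: 260 × 11 = 2860
Adjusted estimate = 20,300 / 860 = 23.6047 → 23.6.

23.6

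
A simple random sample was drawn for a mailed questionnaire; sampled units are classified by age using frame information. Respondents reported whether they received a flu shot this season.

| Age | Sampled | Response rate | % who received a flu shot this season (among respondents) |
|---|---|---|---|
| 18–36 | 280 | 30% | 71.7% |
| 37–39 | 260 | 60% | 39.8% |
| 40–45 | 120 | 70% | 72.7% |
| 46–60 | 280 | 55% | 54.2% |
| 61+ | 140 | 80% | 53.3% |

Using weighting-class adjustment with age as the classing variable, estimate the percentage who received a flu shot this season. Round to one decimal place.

57.2%

With weight = n_sampled/n_responded per class, the weighted class total is n_sampled:
  18–36: 280 × 71.7 = 20,076
  37–39: 260 × 39.8 = 10,348
  40–45: 120 × 72.7 = 8724
  46–60: 280 × 54.2 = 15,176
  61+: 140 × 53.3 = 7462
Adjusted estimate = 61,786 / 1,080 = 57.2093 → 57.2%.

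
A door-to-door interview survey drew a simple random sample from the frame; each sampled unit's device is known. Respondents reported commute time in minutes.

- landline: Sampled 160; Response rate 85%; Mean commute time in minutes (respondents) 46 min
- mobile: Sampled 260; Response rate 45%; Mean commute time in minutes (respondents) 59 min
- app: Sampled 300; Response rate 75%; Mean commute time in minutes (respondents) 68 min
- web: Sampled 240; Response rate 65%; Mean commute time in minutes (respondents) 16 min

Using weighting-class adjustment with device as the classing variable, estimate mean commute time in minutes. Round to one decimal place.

48.9

With weight = n_sampled/n_responded per class, the weighted class total is n_sampled:
  landline: 160 × 46 = 7360
  mobile: 260 × 59 = 15,340
  app: 300 × 68 = 20,400
  web: 240 × 16 = 3840
Adjusted estimate = 46,940 / 960 = 48.8958 → 48.9.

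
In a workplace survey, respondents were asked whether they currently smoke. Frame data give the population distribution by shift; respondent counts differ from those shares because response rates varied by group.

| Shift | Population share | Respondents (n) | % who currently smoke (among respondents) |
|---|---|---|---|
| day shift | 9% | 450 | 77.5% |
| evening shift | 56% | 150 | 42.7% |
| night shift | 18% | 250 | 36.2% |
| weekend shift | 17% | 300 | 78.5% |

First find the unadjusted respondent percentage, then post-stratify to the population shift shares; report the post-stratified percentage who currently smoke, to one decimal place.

Naive respondent-only estimate (weights = respondent counts):
  (450/1150)×77.5 + (150/1150)×42.7 + (250/1150)×36.2 + (300/1150)×78.5 = 64.2435%
Post-stratified estimate weights by population shares:
  0.09×77.5 + 0.56×42.7 + 0.18×36.2 + 0.17×78.5 = 50.748%

50.7%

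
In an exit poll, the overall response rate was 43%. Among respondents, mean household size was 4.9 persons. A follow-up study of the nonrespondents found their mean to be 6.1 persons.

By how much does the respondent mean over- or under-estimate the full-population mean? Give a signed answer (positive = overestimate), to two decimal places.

Nonresponse fraction = 1 − 0.43 = 0.57.
Bias = (nonresponse fraction) × (respondent mean − nonrespondent mean)
     = 0.57 × (4.9 − 6.1) = 0.57 × -1.2 = -0.684.

-0.68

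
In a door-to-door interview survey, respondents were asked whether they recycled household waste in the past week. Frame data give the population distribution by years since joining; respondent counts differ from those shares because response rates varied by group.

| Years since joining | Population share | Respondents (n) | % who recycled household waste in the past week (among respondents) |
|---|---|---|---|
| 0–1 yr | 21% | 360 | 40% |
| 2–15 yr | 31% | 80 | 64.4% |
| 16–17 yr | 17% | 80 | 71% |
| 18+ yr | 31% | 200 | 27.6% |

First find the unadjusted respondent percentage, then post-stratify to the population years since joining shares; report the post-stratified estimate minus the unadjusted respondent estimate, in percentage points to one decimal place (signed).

Naive respondent-only estimate (weights = respondent counts):
  (360/720)×40 + (80/720)×64.4 + (80/720)×71 + (200/720)×27.6 = 42.7111%
Reweighting by population years since joining shares:
  0.21×40 + 0.31×64.4 + 0.17×71 + 0.31×27.6 = 48.99%
Difference = 48.99 − 42.7111 = 6.2789 pp.

+6.3 percentage points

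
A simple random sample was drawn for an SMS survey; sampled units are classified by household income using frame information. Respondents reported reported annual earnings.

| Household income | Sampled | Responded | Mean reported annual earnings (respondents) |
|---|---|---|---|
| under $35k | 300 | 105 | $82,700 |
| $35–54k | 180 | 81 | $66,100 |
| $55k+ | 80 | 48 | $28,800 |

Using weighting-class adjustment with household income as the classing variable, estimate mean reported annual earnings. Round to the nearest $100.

Response rates by class: under $35k 105/300 = 35%, $35–54k 81/180 = 45%, $55k+ 48/80 = 60%.
Weighting each respondent by the inverse class response rate inflates each class back to its sampled size, so the class weight is n_sampled:
  under $35k: 300 × 82,700 = 24,810,000
  $35–54k: 180 × 66,100 = 11,898,000
  $55k+: 80 × 28,800 = 2,304,000
Adjusted estimate = 39,012,000 / 560 = 69664.3 → $69,700.

$69,700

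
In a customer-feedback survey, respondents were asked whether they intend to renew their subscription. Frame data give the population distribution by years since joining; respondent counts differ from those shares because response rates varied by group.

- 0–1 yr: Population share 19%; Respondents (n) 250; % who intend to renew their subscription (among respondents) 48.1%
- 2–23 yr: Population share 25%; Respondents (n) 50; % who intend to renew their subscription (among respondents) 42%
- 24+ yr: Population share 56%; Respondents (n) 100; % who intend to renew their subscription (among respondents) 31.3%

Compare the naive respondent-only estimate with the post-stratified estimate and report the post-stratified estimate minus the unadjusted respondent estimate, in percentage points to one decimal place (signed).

Unadjusted (pooled respondent) estimate weights by respondent counts:
  (250/400)×48.1 + (50/400)×42 + (100/400)×31.3 = 43.1375%
Reweighting by population years since joining shares:
  0.19×48.1 + 0.25×42 + 0.56×31.3 = 37.167%
Difference = 37.167 − 43.1375 = -5.9705 pp.

-6.0 percentage points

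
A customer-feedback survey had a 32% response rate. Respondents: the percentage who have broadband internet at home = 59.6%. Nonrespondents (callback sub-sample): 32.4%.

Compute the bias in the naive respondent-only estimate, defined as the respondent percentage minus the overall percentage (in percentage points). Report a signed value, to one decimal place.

Nonresponse fraction = 1 − 0.32 = 0.68.
Bias = (nonresponse fraction) × (respondent percentage − nonrespondent percentage)
     = 0.68 × (59.6 − 32.4) = 0.68 × 27.2 = 18.496.

+18.5 percentage points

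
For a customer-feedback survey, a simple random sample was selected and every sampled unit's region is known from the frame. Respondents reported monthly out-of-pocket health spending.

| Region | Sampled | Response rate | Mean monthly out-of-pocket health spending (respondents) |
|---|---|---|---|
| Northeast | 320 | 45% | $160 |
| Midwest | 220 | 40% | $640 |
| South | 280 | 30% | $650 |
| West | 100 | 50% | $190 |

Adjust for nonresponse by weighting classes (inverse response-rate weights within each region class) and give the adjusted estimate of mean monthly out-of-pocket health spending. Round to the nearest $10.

$430

Each respondent's weight = sampled/responded in their class; summing within a class gives n_sampled, so:
  Northeast: 320 × 160 = 51,200
  Midwest: 220 × 640 = 140,800
  South: 280 × 650 = 182,000
  West: 100 × 190 = 19,000
Adjusted estimate = 393,000 / 920 = 427.174 → $430.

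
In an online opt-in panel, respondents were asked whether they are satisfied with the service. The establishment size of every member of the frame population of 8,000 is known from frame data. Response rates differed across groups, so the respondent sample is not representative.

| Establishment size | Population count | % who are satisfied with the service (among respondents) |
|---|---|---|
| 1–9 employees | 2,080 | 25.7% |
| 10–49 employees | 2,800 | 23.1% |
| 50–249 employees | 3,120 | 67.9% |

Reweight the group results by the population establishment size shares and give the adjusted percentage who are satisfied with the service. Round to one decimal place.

41.2%

Reweight to the known establishment size distribution:
  1–9 employees: (2,080/8,000) × 25.7 = 6.682
  10–49 employees: (2,800/8,000) × 23.1 = 8.085
  50–249 employees: (3,120/8,000) × 67.9 = 26.481
Post-stratified estimate = 41.248 → 41.2%.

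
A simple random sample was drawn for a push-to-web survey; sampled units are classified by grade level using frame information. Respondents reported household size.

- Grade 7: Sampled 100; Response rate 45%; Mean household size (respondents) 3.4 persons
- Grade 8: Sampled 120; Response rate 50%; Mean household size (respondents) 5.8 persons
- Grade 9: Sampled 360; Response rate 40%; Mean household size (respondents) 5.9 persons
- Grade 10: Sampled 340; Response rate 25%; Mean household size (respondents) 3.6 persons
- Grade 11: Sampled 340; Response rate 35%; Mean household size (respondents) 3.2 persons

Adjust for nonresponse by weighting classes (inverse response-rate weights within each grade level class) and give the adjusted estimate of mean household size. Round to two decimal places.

Inverse-response-rate weighting restores each class to its sampled count, so class totals weight by n_sampled:
  Grade 7: 100 × 3.4 = 340
  Grade 8: 120 × 5.8 = 696
  Grade 9: 360 × 5.9 = 2124
  Grade 10: 340 × 3.6 = 1224
  Grade 11: 340 × 3.2 = 1088
Adjusted estimate = 5472 / 1,260 = 4.34286 → 4.34.

4.34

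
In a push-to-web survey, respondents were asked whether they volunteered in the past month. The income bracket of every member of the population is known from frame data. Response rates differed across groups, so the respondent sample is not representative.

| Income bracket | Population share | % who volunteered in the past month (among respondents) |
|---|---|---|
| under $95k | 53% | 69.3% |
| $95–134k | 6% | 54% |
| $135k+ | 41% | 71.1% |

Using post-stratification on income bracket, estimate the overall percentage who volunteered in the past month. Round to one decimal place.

69.1%

Each cell contributes population-share × respondent value:
  under $95k: 0.53 × 69.3 = 36.729
  $95–134k: 0.06 × 54 = 3.24
  $135k+: 0.41 × 71.1 = 29.151
Post-stratified estimate = 69.12 → 69.1%.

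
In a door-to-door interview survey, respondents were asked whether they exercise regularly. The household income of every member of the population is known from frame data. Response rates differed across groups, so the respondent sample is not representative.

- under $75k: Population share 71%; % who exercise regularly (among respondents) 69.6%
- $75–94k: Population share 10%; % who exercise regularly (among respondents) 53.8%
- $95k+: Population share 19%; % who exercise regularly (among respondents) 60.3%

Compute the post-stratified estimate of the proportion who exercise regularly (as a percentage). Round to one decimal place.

66.3%

Post-stratification weights by population share, not respondent share:
  under $75k: 0.71 × 69.6 = 49.416
  $75–94k: 0.1 × 53.8 = 5.38
  $95k+: 0.19 × 60.3 = 11.457
Post-stratified estimate = 66.253 → 66.3%.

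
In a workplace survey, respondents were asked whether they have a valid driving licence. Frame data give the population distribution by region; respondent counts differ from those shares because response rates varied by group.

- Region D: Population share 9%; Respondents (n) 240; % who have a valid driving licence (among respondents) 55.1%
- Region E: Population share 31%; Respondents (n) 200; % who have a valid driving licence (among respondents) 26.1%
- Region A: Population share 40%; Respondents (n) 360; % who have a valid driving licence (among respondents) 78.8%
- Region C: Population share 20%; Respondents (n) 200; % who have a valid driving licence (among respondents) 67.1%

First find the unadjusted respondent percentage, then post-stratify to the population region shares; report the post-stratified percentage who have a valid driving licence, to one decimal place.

58.0%

Naive respondent-only estimate (weights = respondent counts):
  (240/1000)×55.1 + (200/1000)×26.1 + (360/1000)×78.8 + (200/1000)×67.1 = 60.232%
Post-stratifying to population shares instead:
  0.09×55.1 + 0.31×26.1 + 0.4×78.8 + 0.2×67.1 = 57.99%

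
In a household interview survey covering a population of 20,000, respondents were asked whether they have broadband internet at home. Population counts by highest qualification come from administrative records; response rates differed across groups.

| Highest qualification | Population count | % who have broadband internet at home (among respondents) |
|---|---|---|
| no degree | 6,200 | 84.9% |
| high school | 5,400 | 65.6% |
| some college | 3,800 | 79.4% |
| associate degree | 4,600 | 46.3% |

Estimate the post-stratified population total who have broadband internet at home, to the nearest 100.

14,000

Apply each group's respondent rate to its population count:
  no degree: 6,200 × 84.9% = 5263.8
  high school: 5,400 × 65.6% = 3542.4
  some college: 3,800 × 79.4% = 3017.2
  associate degree: 4,600 × 46.3% = 2129.8
Estimated total = 13953.2 → 14,000.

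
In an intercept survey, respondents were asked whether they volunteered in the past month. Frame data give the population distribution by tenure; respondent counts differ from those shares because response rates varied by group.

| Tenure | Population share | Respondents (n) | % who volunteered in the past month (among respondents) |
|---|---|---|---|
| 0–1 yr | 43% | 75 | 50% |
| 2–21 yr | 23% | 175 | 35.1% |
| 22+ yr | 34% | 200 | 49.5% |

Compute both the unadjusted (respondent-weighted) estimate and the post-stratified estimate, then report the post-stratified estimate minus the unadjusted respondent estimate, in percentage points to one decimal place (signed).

Unadjusted (pooled respondent) estimate weights by respondent counts:
  (75/450)×50 + (175/450)×35.1 + (200/450)×49.5 = 43.9833%
Post-stratifying to population shares instead:
  0.43×50 + 0.23×35.1 + 0.34×49.5 = 46.403%
Difference = 46.403 − 43.9833 = 2.4197 pp.

+2.4 percentage points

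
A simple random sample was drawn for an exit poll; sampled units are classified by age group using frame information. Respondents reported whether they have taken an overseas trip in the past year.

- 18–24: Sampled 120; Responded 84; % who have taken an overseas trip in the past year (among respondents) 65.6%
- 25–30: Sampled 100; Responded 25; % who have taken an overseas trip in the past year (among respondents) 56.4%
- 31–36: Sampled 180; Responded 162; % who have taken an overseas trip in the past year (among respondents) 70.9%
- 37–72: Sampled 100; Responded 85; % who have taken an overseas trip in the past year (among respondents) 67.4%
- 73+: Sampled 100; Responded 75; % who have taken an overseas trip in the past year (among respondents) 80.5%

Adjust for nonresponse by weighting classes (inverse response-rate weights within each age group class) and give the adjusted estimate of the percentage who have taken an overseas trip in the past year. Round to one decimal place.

Class response rates: 18–24 84/120 = 70%, 25–30 25/100 = 25%, 31–36 162/180 = 90%, 37–72 85/100 = 85%, 73+ 75/100 = 75%.
Each respondent's weight = sampled/responded in their class; summing within a class gives n_sampled, so:
  18–24: 120 × 65.6 = 7872
  25–30: 100 × 56.4 = 5640
  31–36: 180 × 70.9 = 12762
  37–72: 100 × 67.4 = 6740
  73+: 100 × 80.5 = 8050
Adjusted estimate = 41,064 / 600 = 68.44 → 68.4%.

68.4%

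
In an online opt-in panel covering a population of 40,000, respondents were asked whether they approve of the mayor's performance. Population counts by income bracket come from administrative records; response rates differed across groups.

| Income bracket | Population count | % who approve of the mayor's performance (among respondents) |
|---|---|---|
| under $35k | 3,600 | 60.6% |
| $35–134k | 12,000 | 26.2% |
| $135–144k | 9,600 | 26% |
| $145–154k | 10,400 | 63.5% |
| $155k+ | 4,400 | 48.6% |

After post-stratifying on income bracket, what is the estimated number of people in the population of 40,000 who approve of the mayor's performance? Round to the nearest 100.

16,600

Each cell contributes its population count × the respondent rate:
  under $35k: 3,600 × 60.6% = 2181.6
  $35–134k: 12,000 × 26.2% = 3144
  $135–144k: 9,600 × 26% = 2496
  $145–154k: 10,400 × 63.5% = 6604
  $155k+: 4,400 × 48.6% = 2138.4
Estimated total = 16,564 → 16,600.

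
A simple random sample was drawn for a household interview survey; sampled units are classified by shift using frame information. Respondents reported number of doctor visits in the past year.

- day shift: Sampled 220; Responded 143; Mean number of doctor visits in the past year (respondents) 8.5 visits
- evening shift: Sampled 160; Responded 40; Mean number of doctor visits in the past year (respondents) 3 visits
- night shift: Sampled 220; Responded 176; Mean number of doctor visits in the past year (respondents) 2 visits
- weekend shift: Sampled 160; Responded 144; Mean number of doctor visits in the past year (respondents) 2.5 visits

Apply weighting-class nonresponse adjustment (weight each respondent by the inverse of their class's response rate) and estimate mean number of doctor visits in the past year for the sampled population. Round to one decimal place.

4.2

Response rates by class: day shift 143/220 = 65%, evening shift 40/160 = 25%, night shift 176/220 = 80%, weekend shift 144/160 = 90%.
With weight = n_sampled/n_responded per class, the weighted class total is n_sampled:
  day shift: 220 × 8.5 = 1870
  evening shift: 160 × 3 = 480
  night shift: 220 × 2 = 440
  weekend shift: 160 × 2.5 = 400
Adjusted estimate = 3190 / 760 = 4.19737 → 4.2.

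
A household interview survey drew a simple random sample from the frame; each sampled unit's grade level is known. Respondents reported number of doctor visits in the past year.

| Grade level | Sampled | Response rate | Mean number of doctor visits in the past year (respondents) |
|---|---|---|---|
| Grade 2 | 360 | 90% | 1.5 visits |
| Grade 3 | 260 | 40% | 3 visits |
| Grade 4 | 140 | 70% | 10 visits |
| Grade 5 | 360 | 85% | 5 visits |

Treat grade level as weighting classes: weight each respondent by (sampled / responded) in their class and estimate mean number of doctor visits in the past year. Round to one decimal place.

4.0

Each respondent's weight = sampled/responded in their class; summing within a class gives n_sampled, so:
  Grade 2: 360 × 1.5 = 540
  Grade 3: 260 × 3 = 780
  Grade 4: 140 × 10 = 1400
  Grade 5: 360 × 5 = 1800
Adjusted estimate = 4520 / 1,120 = 4.03571 → 4.0.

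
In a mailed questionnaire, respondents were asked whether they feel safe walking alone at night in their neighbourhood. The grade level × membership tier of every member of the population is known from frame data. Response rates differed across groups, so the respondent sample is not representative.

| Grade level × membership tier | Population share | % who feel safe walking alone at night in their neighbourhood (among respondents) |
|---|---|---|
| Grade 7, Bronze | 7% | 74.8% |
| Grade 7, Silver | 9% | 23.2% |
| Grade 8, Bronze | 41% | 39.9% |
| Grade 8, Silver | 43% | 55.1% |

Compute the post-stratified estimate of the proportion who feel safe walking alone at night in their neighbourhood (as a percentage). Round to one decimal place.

47.4%

Weight each group's respondent value by its population share:
  Grade 7, Bronze: 0.07 × 74.8 = 5.236
  Grade 7, Silver: 0.09 × 23.2 = 2.088
  Grade 8, Bronze: 0.41 × 39.9 = 16.359
  Grade 8, Silver: 0.43 × 55.1 = 23.693
Post-stratified estimate = 47.376 → 47.4%.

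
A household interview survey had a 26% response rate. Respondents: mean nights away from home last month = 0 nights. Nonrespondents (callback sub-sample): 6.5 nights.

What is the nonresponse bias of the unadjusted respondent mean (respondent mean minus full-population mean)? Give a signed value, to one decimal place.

-4.8

Nonresponse fraction = 1 − 0.26 = 0.74.
Bias = (nonresponse fraction) × (respondent mean − nonrespondent mean)
     = 0.74 × (0 − 6.5) = 0.74 × -6.5 = -4.81.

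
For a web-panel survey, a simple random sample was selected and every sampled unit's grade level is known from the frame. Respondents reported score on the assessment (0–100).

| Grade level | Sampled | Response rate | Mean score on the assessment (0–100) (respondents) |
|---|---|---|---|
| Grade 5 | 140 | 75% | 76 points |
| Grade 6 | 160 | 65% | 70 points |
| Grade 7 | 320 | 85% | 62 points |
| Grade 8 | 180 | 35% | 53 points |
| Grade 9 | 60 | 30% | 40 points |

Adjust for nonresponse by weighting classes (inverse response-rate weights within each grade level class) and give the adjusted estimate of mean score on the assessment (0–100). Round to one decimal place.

62.3

Weighting each respondent by the inverse class response rate inflates each class back to its sampled size, so the class weight is n_sampled:
  Grade 5: 140 × 76 = 10,640
  Grade 6: 160 × 70 = 11,200
  Grade 7: 320 × 62 = 19,840
  Grade 8: 180 × 53 = 9540
  Grade 9: 60 × 40 = 2400
Adjusted estimate = 53,620 / 860 = 62.3488 → 62.3.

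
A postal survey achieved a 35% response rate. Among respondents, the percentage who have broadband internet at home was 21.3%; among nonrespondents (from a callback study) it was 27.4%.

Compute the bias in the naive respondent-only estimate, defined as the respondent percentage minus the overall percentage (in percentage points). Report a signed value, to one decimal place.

Nonresponse fraction = 1 − 0.35 = 0.65.
Bias = (nonresponse fraction) × (respondent percentage − nonrespondent percentage)
     = 0.65 × (21.3 − 27.4) = 0.65 × -6.1 = -3.965.

-4.0 percentage points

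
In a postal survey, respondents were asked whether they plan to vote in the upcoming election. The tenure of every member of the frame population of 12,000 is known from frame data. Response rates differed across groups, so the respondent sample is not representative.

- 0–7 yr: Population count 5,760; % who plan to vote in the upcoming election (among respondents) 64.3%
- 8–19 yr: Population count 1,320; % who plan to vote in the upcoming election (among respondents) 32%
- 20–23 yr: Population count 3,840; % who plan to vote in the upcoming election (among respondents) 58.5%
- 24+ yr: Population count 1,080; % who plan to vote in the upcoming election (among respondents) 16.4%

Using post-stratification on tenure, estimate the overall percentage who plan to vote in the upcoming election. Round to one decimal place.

54.6%

Post-stratification weights by population share, not respondent share:
  0–7 yr: (5,760/12,000) × 64.3 = 30.864
  8–19 yr: (1,320/12,000) × 32 = 3.52
  20–23 yr: (3,840/12,000) × 58.5 = 18.72
  24+ yr: (1,080/12,000) × 16.4 = 1.476
Post-stratified estimate = 54.58 → 54.6%.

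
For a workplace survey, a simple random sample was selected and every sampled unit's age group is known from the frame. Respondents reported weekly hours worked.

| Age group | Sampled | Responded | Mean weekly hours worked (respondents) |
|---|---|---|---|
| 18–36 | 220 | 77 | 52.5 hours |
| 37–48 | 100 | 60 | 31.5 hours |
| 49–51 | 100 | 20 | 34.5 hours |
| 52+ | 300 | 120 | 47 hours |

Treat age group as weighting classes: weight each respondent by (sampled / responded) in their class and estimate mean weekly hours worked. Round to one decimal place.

Class response rates: 18–36 77/220 = 35%, 37–48 60/100 = 60%, 49–51 20/100 = 20%, 52+ 120/300 = 40%.
With weight = n_sampled/n_responded per class, the weighted class total is n_sampled:
  18–36: 220 × 52.5 = 11,550
  37–48: 100 × 31.5 = 3150
  49–51: 100 × 34.5 = 3450
  52+: 300 × 47 = 14,100
Adjusted estimate = 32,250 / 720 = 44.7917 → 44.8.

44.8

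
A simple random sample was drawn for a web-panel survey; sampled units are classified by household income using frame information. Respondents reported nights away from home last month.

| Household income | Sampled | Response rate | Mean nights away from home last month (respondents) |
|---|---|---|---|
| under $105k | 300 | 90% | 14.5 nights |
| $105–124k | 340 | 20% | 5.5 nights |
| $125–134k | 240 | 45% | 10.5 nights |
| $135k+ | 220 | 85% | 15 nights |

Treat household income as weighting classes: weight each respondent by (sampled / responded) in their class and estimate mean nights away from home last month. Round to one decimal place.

Weighting each respondent by the inverse class response rate inflates each class back to its sampled size, so the class weight is n_sampled:
  under $105k: 300 × 14.5 = 4350
  $105–124k: 340 × 5.5 = 1870
  $125–134k: 240 × 10.5 = 2520
  $135k+: 220 × 15 = 3300
Adjusted estimate = 12,040 / 1,100 = 10.9455 → 10.9.

10.9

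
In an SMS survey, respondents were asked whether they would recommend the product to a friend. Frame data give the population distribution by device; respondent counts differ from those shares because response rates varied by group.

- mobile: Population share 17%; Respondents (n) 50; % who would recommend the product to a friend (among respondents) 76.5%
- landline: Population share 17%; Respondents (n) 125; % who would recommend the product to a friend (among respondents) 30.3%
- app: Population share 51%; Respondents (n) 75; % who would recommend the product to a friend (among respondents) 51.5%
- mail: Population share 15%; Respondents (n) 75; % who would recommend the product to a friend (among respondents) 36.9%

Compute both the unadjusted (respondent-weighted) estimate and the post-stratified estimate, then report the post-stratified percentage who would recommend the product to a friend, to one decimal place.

50.0%

Without adjustment, the pooled respondent share is:
  (50/325)×76.5 + (125/325)×30.3 + (75/325)×51.5 + (75/325)×36.9 = 43.8231%
Reweighting by population device shares:
  0.17×76.5 + 0.17×30.3 + 0.51×51.5 + 0.15×36.9 = 49.956%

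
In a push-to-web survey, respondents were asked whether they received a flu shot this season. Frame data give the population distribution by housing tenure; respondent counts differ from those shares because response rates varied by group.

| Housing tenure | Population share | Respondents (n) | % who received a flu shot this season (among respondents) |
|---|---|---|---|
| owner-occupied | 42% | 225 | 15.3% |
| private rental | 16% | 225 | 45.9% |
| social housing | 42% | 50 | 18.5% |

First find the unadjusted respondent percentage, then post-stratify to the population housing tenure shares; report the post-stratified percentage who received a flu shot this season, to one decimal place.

Naive respondent-only estimate (weights = respondent counts):
  (225/500)×15.3 + (225/500)×45.9 + (50/500)×18.5 = 29.39%
Reweighting by population housing tenure shares:
  0.42×15.3 + 0.16×45.9 + 0.42×18.5 = 21.54%

21.5%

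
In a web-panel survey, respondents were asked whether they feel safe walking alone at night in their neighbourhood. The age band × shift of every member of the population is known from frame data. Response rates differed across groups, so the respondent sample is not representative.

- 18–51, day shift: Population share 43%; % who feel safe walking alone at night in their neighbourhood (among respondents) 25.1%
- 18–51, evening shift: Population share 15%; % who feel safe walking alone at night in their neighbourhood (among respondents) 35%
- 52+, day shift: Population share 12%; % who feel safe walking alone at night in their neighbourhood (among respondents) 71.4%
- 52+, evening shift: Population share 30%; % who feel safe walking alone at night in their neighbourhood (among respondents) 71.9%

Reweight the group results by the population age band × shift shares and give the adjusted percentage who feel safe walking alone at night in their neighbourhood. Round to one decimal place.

Each cell contributes population-share × respondent value:
  18–51, day shift: 0.43 × 25.1 = 10.793
  18–51, evening shift: 0.15 × 35 = 5.25
  52+, day shift: 0.12 × 71.4 = 8.568
  52+, evening shift: 0.3 × 71.9 = 21.57
Post-stratified estimate = 46.181 → 46.2%.

46.2%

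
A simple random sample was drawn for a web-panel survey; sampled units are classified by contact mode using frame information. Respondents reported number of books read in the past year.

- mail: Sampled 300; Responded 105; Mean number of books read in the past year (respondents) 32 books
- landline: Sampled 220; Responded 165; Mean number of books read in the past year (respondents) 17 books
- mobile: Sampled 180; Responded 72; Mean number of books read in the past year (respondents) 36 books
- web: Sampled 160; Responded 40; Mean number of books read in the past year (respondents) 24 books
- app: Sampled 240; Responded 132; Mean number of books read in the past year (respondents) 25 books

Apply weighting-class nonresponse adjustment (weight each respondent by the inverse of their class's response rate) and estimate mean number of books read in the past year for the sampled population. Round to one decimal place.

Response rates by class: mail 105/300 = 35%, landline 165/220 = 75%, mobile 72/180 = 40%, web 40/160 = 25%, app 132/240 = 55%.
Weighting each respondent by the inverse class response rate inflates each class back to its sampled size, so the class weight is n_sampled:
  mail: 300 × 32 = 9600
  landline: 220 × 17 = 3740
  mobile: 180 × 36 = 6480
  web: 160 × 24 = 3840
  app: 240 × 25 = 6000
Adjusted estimate = 29,660 / 1,100 = 26.9636 → 27.0.

27.0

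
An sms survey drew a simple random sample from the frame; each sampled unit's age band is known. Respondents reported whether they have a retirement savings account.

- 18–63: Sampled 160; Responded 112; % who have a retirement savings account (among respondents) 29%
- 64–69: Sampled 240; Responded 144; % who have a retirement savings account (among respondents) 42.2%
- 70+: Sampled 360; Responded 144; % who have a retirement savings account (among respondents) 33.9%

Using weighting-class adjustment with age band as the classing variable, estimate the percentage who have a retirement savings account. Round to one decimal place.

35.5%

Response rates by class: 18–63 112/160 = 70%, 64–69 144/240 = 60%, 70+ 144/360 = 40%.
Inverse-response-rate weighting restores each class to its sampled count, so class totals weight by n_sampled:
  18–63: 160 × 29 = 4640
  64–69: 240 × 42.2 = 10,128
  70+: 360 × 33.9 = 12,204
Adjusted estimate = 26,972 / 760 = 35.4895 → 35.5%.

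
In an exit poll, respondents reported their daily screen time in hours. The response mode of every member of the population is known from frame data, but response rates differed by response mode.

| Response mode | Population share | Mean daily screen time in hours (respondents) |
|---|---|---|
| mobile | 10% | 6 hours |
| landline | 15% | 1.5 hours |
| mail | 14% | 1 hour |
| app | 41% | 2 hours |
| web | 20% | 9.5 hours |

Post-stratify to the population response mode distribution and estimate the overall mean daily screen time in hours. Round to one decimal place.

3.7

Post-stratification weights by population share, not respondent share:
  mobile: 0.1 × 6 = 0.6
  landline: 0.15 × 1.5 = 0.225
  mail: 0.14 × 1 = 0.14
  app: 0.41 × 2 = 0.82
  web: 0.2 × 9.5 = 1.9
Post-stratified estimate = 3.685 → 3.7.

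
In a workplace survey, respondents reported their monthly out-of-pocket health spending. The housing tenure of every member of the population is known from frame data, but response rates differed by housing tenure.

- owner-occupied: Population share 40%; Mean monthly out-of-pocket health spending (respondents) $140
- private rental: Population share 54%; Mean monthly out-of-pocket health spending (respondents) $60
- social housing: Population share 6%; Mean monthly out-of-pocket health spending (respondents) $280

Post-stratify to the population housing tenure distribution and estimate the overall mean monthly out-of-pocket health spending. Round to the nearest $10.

$110

Weight each group's respondent value by its population share:
  owner-occupied: 0.4 × 140 = 56
  private rental: 0.54 × 60 = 32.4
  social housing: 0.06 × 280 = 16.8
Post-stratified estimate = 105.2 → $110.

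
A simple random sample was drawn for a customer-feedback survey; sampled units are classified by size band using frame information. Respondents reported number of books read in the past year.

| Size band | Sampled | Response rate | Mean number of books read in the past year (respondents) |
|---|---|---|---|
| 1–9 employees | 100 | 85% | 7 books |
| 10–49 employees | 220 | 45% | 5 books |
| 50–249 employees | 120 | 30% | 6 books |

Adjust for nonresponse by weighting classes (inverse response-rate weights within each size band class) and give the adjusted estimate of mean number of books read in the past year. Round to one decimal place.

5.7

Weighting each respondent by the inverse class response rate inflates each class back to its sampled size, so the class weight is n_sampled:
  1–9 employees: 100 × 7 = 700
  10–49 employees: 220 × 5 = 1100
  50–249 employees: 120 × 6 = 720
Adjusted estimate = 2520 / 440 = 5.72727 → 5.7.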